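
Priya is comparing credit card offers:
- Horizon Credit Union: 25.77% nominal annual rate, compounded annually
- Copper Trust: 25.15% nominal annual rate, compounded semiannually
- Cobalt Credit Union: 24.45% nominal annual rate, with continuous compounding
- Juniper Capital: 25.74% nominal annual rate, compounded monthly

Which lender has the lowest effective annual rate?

Horizon Credit Union

Horizon Credit Union: compounded annually, EAR = 25.770%
Copper Trust: (1 + 0.2515/2)^2 − 1 = 26.731%
Cobalt Credit Union: e^0.2445 − 1 = 27.698%
Juniper Capital: (1 + 0.2574/12)^12 − 1 = 29.005%
The lowest effective annual rate is Horizon Credit Union at 25.770%.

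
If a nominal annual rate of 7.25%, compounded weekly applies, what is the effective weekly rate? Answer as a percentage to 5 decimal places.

0.13942%

With a nominal annual rate compounded weekly, the periodic rate is the nominal rate divided by 52.
i = 0.0725 / 52 = 0.0013942 = 0.13942%.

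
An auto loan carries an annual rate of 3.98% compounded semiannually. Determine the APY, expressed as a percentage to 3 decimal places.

EAR = (1 + 0.0398/2)^2 − 1.
= (1 + 0.019900)^2 − 1 = 1.040196 − 1 = 4.020%.

4.020%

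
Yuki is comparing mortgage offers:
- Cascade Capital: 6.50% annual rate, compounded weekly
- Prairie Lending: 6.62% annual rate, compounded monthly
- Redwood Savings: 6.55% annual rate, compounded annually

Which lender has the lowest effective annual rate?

Redwood Savings

Cascade Capital: (1 + 0.0650/52)^52 − 1 = 6.712%
Prairie Lending: (1 + 0.0662/12)^12 − 1 = 6.825%
Redwood Savings: compounded annually, EAR = 6.550%
The lowest effective annual rate is Redwood Savings at 6.550%.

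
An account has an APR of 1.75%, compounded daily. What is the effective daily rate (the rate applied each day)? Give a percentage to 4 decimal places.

With a nominal annual rate compounded daily, the periodic rate is the nominal rate divided by 365.
i = 0.0175 / 365 = 0.0000479 = 0.0048%.

0.0048%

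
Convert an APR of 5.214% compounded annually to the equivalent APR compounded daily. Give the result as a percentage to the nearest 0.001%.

5.083%

Compounded annually, EAR = nominal = 0.052140.
Solve (1 + r/365)^365 = 1.052140: r/365 = 1.052140^(1/365) − 1 = 0.000139, so r = 0.050830 = 5.083%.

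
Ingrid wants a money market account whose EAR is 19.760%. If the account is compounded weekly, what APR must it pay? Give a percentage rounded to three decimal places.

18.063%

(1 + r/52)^52 − 1 = 0.19760, so 1 + r/52 = 1.19760^(1/52).
r/52 = 0.003474, so r = 0.180633 = 18.063%.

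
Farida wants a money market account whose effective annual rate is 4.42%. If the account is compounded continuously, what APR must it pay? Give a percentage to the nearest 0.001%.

4.325%

Continuous: nominal r satisfies e^r − 1 = 0.0442.
r = ln(1 + 0.0442) = ln(1.0442) = 0.043251 = 4.325%.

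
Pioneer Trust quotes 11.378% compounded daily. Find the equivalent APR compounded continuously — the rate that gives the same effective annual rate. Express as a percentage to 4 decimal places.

EAR = (1 + 0.11378/365)^365 − 1 = 0.120486.
Equivalent continuous rate: r = ln(1 + 0.120486) = 0.113762 = 11.3762%.

11.3762%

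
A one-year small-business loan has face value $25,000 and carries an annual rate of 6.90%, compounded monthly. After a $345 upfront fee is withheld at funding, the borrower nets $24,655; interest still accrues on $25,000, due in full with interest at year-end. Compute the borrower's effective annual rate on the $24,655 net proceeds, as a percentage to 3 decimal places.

8.621%

Amount owed after one year: 25,000 × (1 + 0.0690/12)^12 = 25,000 × 1.071224 = $26,780.61.
Effective rate on net proceeds: 26,780.61 / 24,655 − 1 = 0.086214 = 8.621%.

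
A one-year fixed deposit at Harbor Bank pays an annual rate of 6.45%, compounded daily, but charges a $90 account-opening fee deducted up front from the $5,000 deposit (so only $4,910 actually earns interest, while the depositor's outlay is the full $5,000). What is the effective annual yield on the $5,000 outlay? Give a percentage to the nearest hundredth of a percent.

4.74%

Value after one year: 4,910 × (1 + 0.0645/365)^365 = 4,910 × 1.066620 = $5,237.10.
Effective yield on the $5,000 outlay: 5,237.10 / 5,000 − 1 = 0.047420 = 4.74%.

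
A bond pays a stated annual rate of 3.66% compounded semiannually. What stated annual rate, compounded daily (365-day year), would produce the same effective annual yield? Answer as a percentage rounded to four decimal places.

EAR = (1 + 0.0366/2)^2 − 1 = 0.036935.
Solve (1 + r/365)^365 = 1.036935: r/365 = 1.036935^(1/365) − 1 = 0.000099, so r = 0.036271 = 3.6271%.

3.6271%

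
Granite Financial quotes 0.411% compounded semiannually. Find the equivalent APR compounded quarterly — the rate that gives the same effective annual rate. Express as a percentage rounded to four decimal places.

0.4108%

EAR = (1 + 0.00411/2)^2 − 1 = 0.004114.
Solve (1 + r/4)^4 = 1.004114: r/4 = 1.004114^(1/4) − 1 = 0.001027, so r = 0.004108 = 0.4108%.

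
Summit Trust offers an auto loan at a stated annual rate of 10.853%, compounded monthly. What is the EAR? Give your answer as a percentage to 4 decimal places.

11.4095%

EAR = (1 + 0.10853/12)^12 − 1.
= (1 + 0.009044)^12 − 1 = 1.114095 − 1 = 11.4095%.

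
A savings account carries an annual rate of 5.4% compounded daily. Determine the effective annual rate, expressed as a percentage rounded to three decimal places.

EAR = (1 + 0.054/365)^365 − 1.
= (1 + 0.000148)^365 − 1 = 1.055480 − 1 = 5.548%.

5.548%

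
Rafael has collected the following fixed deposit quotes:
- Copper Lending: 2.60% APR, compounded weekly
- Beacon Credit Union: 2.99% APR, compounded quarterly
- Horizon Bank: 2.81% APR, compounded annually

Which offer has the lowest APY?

Copper Lending: (1 + 0.0260/52)^52 − 1 = 2.633%
Beacon Credit Union: (1 + 0.0299/4)^4 − 1 = 3.024%
Horizon Bank: compounded annually, EAR = 2.810%
The lowest effective annual rate is Copper Lending at 2.633%.

Copper Lending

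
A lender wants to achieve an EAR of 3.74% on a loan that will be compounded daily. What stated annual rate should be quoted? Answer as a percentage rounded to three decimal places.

3.672%

(1 + r/365)^365 − 1 = 0.0374, so 1 + r/365 = 1.0374^(1/365).
r/365 = 0.000101, so r = 0.036719 = 3.672%.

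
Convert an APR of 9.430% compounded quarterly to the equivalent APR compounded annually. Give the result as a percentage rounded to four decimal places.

EAR = (1 + 0.09430/4)^4 − 1 = 0.097687.
Compounded annually, the equivalent nominal rate is the EAR itself: 9.7687%.

9.7687%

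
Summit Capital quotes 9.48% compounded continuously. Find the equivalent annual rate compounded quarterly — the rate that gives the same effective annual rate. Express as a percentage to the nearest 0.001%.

EAR under continuous compounding: e^0.0948 − 1 = 0.099439.
Solve (1 + r/4)^4 = 1.099439: r/4 = 1.099439^(1/4) − 1 = 0.023983, so r = 0.095932 = 9.593%.

9.593%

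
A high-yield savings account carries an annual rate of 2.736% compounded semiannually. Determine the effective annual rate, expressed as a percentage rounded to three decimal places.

EAR = (1 + 0.02736/2)^2 − 1.
= (1 + 0.013680)^2 − 1 = 1.027547 − 1 = 2.755%.

2.755%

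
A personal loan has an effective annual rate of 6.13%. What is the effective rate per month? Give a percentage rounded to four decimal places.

The per-month rate i satisfies (1 + i)^12 = 1 + 0.0613.
i = 1.0613^(1/12) − 1 = 0.0049702 = 0.4970%.

0.4970%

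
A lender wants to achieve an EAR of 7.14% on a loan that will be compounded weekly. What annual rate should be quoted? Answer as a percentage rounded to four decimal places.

(1 + r/52)^52 − 1 = 0.0714, so 1 + r/52 = 1.0714^(1/52).
r/52 = 0.001327, so r = 0.069012 = 6.9012%.

6.9012%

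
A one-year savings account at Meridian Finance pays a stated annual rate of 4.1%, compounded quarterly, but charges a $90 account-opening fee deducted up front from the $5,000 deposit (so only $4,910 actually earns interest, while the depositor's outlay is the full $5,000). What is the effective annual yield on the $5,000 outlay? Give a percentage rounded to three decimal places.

2.289%

Value after one year: 4,910 × (1 + 0.041/4)^4 = 4,910 × 1.041635 = $5,114.43.
Effective yield on the $5,000 outlay: 5,114.43 / 5,000 − 1 = 0.022885 = 2.289%.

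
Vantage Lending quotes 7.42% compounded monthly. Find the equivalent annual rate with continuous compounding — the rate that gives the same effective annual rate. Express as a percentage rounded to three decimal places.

7.397%

EAR = (1 + 0.0742/12)^12 − 1 = 0.076776.
Equivalent continuous rate: r = ln(1 + 0.076776) = 0.073972 = 7.397%.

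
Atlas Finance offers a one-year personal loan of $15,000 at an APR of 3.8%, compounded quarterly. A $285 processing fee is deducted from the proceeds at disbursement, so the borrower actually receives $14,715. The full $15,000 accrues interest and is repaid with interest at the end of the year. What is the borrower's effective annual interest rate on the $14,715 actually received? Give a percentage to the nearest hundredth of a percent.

Amount owed after one year: 15,000 × (1 + 0.038/4)^4 = 15,000 × 1.038545 = $15,578.17.
Effective rate on net proceeds: 15,578.17 / 14,715 − 1 = 0.058659 = 5.87%.

5.87%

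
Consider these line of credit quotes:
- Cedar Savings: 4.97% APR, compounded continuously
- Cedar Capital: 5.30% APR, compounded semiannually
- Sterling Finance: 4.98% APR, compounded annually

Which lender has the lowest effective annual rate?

Cedar Savings: e^0.0497 − 1 = 5.096%
Cedar Capital: (1 + 0.0530/2)^2 − 1 = 5.370%
Sterling Finance: compounded annually, EAR = 4.980%
The lowest effective annual rate is Sterling Finance at 4.980%.

Sterling Finance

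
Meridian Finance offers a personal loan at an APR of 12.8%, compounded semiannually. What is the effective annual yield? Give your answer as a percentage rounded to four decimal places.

EAR = (1 + 0.128/2)^2 − 1.
= 1.132096 − 1 = 13.2096%.

13.2096%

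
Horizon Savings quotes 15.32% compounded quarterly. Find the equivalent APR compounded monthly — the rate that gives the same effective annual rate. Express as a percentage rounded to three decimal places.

15.128%

EAR = (1 + 0.1532/4)^4 − 1 = 0.162228.
Solve (1 + r/12)^12 = 1.162228: r/12 = 1.162228^(1/12) − 1 = 0.012607, so r = 0.151285 = 15.128%.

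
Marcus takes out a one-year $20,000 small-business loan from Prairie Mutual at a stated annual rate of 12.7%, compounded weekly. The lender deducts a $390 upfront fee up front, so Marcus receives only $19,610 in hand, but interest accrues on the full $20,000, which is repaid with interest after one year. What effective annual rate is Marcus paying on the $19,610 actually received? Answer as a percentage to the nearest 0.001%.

Amount owed after one year: 20,000 × (1 + 0.127/52)^52 = 20,000 × 1.135241 = $22,704.82.
Effective rate on net proceeds: 22,704.82 / 19,610 − 1 = 0.157819 = 15.782%.

15.782%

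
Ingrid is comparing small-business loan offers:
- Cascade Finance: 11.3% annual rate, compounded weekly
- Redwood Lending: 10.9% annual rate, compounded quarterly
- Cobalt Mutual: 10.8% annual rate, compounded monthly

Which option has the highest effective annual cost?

Cascade Finance: (1 + 0.113/52)^52 − 1 = 11.949%
Redwood Lending: (1 + 0.109/4)^4 − 1 = 11.354%
Cobalt Mutual: (1 + 0.108/12)^12 − 1 = 11.351%
The highest effective annual rate is Cascade Finance at 11.949%.

Cascade Finance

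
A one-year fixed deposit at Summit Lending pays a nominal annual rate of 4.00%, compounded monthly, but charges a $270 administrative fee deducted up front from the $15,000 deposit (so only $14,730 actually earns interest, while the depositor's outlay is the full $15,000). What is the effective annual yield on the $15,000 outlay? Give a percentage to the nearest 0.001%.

2.201%

Value after one year: 14,730 × (1 + 0.0400/12)^12 = 14,730 × 1.040742 = $15,330.12.
Effective yield on the $15,000 outlay: 15,330.12 / 15,000 − 1 = 0.022008 = 2.201%.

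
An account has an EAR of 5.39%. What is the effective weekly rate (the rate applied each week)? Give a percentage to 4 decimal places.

0.1010%

The per-week rate i satisfies (1 + i)^52 = 1 + 0.0539.
i = 1.0539^(1/52) − 1 = 0.0010101 = 0.1010%.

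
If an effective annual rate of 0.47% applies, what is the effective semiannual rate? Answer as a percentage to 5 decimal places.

0.23472%

The per-half-year rate i satisfies (1 + i)^2 = 1 + 0.0047.
i = 1.0047^(1/2) − 1 = 0.0023472 = 0.23472%.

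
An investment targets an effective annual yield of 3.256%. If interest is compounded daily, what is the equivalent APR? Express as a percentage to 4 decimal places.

3.2043%

(1 + r/365)^365 − 1 = 0.03256, so 1 + r/365 = 1.03256^(1/365).
r/365 = 0.000088, so r = 0.032043 = 3.2043%.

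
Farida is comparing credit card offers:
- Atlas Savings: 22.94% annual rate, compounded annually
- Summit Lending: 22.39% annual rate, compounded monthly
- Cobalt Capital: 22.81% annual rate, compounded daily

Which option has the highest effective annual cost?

Cobalt Capital

Atlas Savings: compounded annually, EAR = 22.940%
Summit Lending: (1 + 0.2239/12)^12 − 1 = 24.837%
Cobalt Capital: (1 + 0.2281/365)^365 − 1 = 25.612%
The highest effective annual rate is Cobalt Capital at 25.612%.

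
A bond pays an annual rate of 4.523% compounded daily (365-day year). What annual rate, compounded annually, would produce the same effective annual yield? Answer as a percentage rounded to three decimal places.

EAR = (1 + 0.04523/365)^365 − 1 = 0.046266.
Compounded annually, the equivalent nominal rate is the EAR itself: 4.627%.

4.627%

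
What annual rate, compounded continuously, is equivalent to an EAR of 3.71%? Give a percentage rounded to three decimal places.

Continuous: nominal r satisfies e^r − 1 = 0.0371.
r = ln(1 + 0.0371) = ln(1.0371) = 0.036428 = 3.643%.

3.643%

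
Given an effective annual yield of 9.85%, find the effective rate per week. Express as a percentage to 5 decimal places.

The per-week rate i satisfies (1 + i)^52 = 1 + 0.0985.
i = 1.0985^(1/52) − 1 = 0.0018083 = 0.18083%.

0.18083%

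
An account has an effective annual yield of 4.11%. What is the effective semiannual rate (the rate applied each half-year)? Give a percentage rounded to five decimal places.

The per-half-year rate i satisfies (1 + i)^2 = 1 + 0.0411.
i = 1.0411^(1/2) − 1 = 0.0203431 = 2.03431%.

2.03431%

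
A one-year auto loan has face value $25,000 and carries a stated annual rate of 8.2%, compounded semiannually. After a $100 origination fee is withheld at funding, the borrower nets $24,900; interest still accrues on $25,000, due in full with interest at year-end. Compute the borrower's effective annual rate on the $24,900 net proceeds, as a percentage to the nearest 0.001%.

Amount owed after one year: 25,000 × (1 + 0.082/2)^2 = 25,000 × 1.083681 = $27,092.02.
Effective rate on net proceeds: 27,092.02 / 24,900 − 1 = 0.088033 = 8.803%.

8.803%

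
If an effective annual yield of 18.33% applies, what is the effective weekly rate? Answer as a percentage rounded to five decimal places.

0.32419%

The per-week rate i satisfies (1 + i)^52 = 1 + 0.1833.
i = 1.1833^(1/52) − 1 = 0.0032419 = 0.32419%.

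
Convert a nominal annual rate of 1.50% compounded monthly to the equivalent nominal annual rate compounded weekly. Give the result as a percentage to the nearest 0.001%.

EAR = (1 + 0.0150/12)^12 − 1 = 0.015104.
Solve (1 + r/52)^52 = 1.015104: r/52 = 1.015104^(1/52) − 1 = 0.000288, so r = 0.014993 = 1.499%.

1.499%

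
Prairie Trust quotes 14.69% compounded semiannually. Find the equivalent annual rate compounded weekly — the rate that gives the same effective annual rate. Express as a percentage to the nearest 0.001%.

14.195%

EAR = (1 + 0.1469/2)^2 − 1 = 0.152295.
Solve (1 + r/52)^52 = 1.152295: r/52 = 1.152295^(1/52) − 1 = 0.002730, so r = 0.141949 = 14.195%.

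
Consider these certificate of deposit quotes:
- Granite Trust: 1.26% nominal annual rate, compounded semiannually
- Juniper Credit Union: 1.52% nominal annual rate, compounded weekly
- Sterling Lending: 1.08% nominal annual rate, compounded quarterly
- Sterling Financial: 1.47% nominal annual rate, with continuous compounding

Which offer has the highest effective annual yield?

Juniper Credit Union

Granite Trust: (1 + 0.0126/2)^2 − 1 = 1.264%
Juniper Credit Union: (1 + 0.0152/52)^52 − 1 = 1.531%
Sterling Lending: (1 + 0.0108/4)^4 − 1 = 1.084%
Sterling Financial: e^0.0147 − 1 = 1.481%
The highest effective annual rate is Juniper Credit Union at 1.531%.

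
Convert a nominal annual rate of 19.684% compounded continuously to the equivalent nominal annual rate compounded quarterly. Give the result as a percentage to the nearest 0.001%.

20.176%

EAR under continuous compounding: e^0.19684 − 1 = 0.217549.
Solve (1 + r/4)^4 = 1.217549: r/4 = 1.217549^(1/4) − 1 = 0.050441, so r = 0.201764 = 20.176%.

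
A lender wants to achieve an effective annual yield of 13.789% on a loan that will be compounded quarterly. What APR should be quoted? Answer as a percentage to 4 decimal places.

13.1284%

(1 + r/4)^4 − 1 = 0.13789, so 1 + r/4 = 1.13789^(1/4).
r/4 = 0.032821, so r = 0.131284 = 13.1284%.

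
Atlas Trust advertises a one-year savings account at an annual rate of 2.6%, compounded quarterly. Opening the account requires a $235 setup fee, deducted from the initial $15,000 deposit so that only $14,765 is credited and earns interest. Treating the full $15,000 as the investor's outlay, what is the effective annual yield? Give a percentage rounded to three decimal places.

1.018%

Value after one year: 14,765 × (1 + 0.026/4)^4 = 14,765 × 1.026255 = $15,152.65.
Effective yield on the $15,000 outlay: 15,152.65 / 15,000 − 1 = 0.010177 = 1.018%.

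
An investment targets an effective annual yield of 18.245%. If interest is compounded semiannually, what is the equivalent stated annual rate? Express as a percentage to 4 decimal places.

17.4810%

(1 + r/2)^2 − 1 = 0.18245, so 1 + r/2 = 1.18245^(1/2).
r/2 = 0.087405, so r = 0.174810 = 17.4810%.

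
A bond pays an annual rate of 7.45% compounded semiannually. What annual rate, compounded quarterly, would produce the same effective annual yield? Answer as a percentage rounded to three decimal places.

EAR = (1 + 0.0745/2)^2 − 1 = 0.075888.
Solve (1 + r/4)^4 = 1.075888: r/4 = 1.075888^(1/4) − 1 = 0.018455, so r = 0.073819 = 7.382%.

7.382%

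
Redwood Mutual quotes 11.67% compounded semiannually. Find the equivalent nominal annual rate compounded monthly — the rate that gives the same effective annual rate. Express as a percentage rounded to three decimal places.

EAR = (1 + 0.1167/2)^2 − 1 = 0.120105.
Solve (1 + r/12)^12 = 1.120105: r/12 = 1.120105^(1/12) − 1 = 0.009497, so r = 0.113960 = 11.396%.

11.396%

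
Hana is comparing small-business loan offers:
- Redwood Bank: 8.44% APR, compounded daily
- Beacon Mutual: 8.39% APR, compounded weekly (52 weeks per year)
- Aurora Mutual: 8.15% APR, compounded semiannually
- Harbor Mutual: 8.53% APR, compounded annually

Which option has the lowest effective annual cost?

Aurora Mutual

Redwood Bank: (1 + 0.0844/365)^365 − 1 = 8.805%
Beacon Mutual: (1 + 0.0839/52)^52 − 1 = 8.745%
Aurora Mutual: (1 + 0.0815/2)^2 − 1 = 8.316%
Harbor Mutual: compounded annually, EAR = 8.530%
The lowest effective annual rate is Aurora Mutual at 8.316%.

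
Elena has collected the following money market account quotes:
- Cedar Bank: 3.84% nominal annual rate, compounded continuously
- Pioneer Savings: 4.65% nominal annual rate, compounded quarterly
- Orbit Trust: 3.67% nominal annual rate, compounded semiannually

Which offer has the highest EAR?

Pioneer Savings

Cedar Bank: e^0.0384 − 1 = 3.915%
Pioneer Savings: (1 + 0.0465/4)^4 − 1 = 4.732%
Orbit Trust: (1 + 0.0367/2)^2 − 1 = 3.704%
The highest effective annual rate is Pioneer Savings at 4.732%.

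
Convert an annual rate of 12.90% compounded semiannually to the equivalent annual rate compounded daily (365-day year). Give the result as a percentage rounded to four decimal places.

EAR = (1 + 0.1290/2)^2 − 1 = 0.133160.
Solve (1 + r/365)^365 = 1.133160: r/365 = 1.133160^(1/365) − 1 = 0.000343, so r = 0.125032 = 12.5032%.

12.5032%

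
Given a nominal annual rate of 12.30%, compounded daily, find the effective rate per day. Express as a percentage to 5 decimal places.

With a nominal annual rate compounded daily, the periodic rate is the nominal rate divided by 365.
i = 0.1230 / 365 = 0.0003370 = 0.03370%.

0.03370%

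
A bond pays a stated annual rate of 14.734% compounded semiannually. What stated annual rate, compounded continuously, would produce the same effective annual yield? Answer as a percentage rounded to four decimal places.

EAR = (1 + 0.14734/2)^2 − 1 = 0.152767.
Equivalent continuous rate: r = ln(1 + 0.152767) = 0.142165 = 14.2165%.

14.2165%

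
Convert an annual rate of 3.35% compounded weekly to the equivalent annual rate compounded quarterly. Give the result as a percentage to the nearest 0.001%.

3.363%

EAR = (1 + 0.0335/52)^52 − 1 = 0.034056.
Solve (1 + r/4)^4 = 1.034056: r/4 = 1.034056^(1/4) − 1 = 0.008407, so r = 0.033630 = 3.363%.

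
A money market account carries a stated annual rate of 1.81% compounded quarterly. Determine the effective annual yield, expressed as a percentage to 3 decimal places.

1.822%

EAR = (1 + 0.0181/4)^4 − 1.
= (1 + 0.004525)^4 − 1 = 1.018223 − 1 = 1.822%.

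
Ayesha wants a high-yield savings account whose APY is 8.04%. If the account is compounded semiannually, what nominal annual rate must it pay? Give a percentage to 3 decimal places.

7.885%

(1 + r/2)^2 − 1 = 0.0804, so 1 + r/2 = 1.0804^(1/2).
r/2 = 0.039423, so r = 0.078846 = 7.885%.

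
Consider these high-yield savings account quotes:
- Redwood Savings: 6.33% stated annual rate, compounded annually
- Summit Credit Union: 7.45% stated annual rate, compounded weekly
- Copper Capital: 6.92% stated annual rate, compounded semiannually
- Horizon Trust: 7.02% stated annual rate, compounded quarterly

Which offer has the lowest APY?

Redwood Savings

Redwood Savings: compounded annually, EAR = 6.330%
Summit Credit Union: (1 + 0.0745/52)^52 − 1 = 7.729%
Copper Capital: (1 + 0.0692/2)^2 − 1 = 7.040%
Horizon Trust: (1 + 0.0702/4)^4 − 1 = 7.207%
The lowest effective annual rate is Redwood Savings at 6.330%.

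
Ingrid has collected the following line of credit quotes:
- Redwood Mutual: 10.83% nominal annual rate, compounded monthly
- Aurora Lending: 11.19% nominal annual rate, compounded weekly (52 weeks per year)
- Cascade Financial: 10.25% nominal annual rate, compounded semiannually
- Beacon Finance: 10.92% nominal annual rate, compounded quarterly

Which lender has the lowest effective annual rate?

Cascade Financial

Redwood Mutual: (1 + 0.1083/12)^12 − 1 = 11.384%
Aurora Lending: (1 + 0.1119/52)^52 − 1 = 11.827%
Cascade Financial: (1 + 0.1025/2)^2 − 1 = 10.513%
Beacon Finance: (1 + 0.1092/4)^4 − 1 = 11.375%
The lowest effective annual rate is Cascade Financial at 10.513%.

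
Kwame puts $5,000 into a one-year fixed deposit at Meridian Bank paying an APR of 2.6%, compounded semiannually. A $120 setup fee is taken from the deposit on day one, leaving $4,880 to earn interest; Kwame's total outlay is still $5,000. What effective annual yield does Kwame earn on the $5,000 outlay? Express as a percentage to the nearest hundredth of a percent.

Value after one year: 4,880 × (1 + 0.026/2)^2 = 4,880 × 1.026169 = $5,007.70.
Effective yield on the $5,000 outlay: 5,007.70 / 5,000 − 1 = 0.001541 = 0.15%.

0.15%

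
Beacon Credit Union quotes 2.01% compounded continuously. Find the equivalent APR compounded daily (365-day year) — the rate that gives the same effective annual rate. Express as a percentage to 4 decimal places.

2.0101%

EAR under continuous compounding: e^0.0201 − 1 = 0.020303.
Solve (1 + r/365)^365 = 1.020303: r/365 = 1.020303^(1/365) − 1 = 0.000055, so r = 0.020101 = 2.0101%.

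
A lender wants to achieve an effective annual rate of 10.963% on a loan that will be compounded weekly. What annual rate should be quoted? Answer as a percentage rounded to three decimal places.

10.413%

(1 + r/52)^52 − 1 = 0.10963, so 1 + r/52 = 1.10963^(1/52).
r/52 = 0.002003, so r = 0.104131 = 10.413%.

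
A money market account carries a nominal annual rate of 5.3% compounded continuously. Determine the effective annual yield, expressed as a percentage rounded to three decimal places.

5.443%

With continuous compounding, EAR = e^0.053 − 1.
e^0.053 = 1.054430, so EAR = 0.054430 = 5.443%.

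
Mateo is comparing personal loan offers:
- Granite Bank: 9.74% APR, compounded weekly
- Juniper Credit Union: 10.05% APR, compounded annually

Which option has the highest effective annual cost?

Granite Bank

Granite Bank: (1 + 0.0974/52)^52 − 1 = 10.220%
Juniper Credit Union: compounded annually, EAR = 10.050%
The highest effective annual rate is Granite Bank at 10.220%.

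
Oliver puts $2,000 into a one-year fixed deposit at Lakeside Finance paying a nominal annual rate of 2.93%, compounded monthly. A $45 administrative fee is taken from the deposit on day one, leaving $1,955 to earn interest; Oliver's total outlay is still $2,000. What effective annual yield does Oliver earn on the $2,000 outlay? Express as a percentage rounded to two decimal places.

0.65%

Value after one year: 1,955 × (1 + 0.0293/12)^12 = 1,955 × 1.029697 = $2,013.06.
Effective yield on the $2,000 outlay: 2,013.06 / 2,000 − 1 = 0.006529 = 0.65%.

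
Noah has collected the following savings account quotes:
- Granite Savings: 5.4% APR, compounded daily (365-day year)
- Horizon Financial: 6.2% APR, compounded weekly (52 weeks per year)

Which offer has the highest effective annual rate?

Horizon Financial

Granite Savings: (1 + 0.054/365)^365 − 1 = 5.548%
Horizon Financial: (1 + 0.062/52)^52 − 1 = 6.392%
The highest effective annual rate is Horizon Financial at 6.392%.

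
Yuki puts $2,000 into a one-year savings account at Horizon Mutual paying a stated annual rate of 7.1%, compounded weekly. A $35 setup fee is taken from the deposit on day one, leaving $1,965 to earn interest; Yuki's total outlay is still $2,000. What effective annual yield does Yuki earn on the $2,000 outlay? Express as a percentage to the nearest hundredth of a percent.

Value after one year: 1,965 × (1 + 0.071/52)^52 = 1,965 × 1.073529 = $2,109.48.
Effective yield on the $2,000 outlay: 2,109.48 / 2,000 − 1 = 0.054742 = 5.47%.

5.47%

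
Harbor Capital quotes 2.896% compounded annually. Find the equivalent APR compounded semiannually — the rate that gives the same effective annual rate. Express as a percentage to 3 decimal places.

2.875%

Compounded annually, EAR = nominal = 0.028960.
Solve (1 + r/2)^2 = 1.028960: r/2 = 1.028960^(1/2) − 1 = 0.014377, so r = 0.028753 = 2.875%.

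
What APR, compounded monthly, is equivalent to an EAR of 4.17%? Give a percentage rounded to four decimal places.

(1 + r/12)^12 − 1 = 0.0417, so 1 + r/12 = 1.0417^(1/12).
r/12 = 0.003410, so r = 0.040924 = 4.0924%.

4.0924%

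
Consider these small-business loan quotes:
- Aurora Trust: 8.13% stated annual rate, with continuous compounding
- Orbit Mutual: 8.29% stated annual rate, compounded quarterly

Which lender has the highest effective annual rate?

Aurora Trust: e^0.0813 − 1 = 8.470%
Orbit Mutual: (1 + 0.0829/4)^4 − 1 = 8.551%
The highest effective annual rate is Orbit Mutual at 8.551%.

Orbit Mutual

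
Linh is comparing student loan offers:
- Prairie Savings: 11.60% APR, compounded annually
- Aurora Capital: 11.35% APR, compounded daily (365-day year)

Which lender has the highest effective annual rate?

Aurora Capital

Prairie Savings: compounded annually, EAR = 11.600%
Aurora Capital: (1 + 0.1135/365)^365 − 1 = 12.017%
The highest effective annual rate is Aurora Capital at 12.017%.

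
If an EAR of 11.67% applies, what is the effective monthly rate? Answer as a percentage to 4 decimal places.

The per-month rate i satisfies (1 + i)^12 = 1 + 0.1167.
i = 1.1167^(1/12) − 1 = 0.0092406 = 0.9241%.

0.9241%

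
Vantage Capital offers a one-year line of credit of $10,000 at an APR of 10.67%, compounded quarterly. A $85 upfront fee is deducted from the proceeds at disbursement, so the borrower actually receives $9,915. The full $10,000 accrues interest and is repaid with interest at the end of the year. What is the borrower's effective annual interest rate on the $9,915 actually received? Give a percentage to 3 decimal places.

Amount owed after one year: 10,000 × (1 + 0.1067/4)^4 = 10,000 × 1.111046 = $11,110.46.
Effective rate on net proceeds: 11,110.46 / 9,915 − 1 = 0.120571 = 12.057%.

12.057%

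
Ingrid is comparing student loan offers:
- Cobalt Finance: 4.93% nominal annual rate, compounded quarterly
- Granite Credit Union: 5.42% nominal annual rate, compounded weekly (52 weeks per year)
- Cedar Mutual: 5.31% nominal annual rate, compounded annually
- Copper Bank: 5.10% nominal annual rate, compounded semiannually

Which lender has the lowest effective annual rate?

Cobalt Finance

Cobalt Finance: (1 + 0.0493/4)^4 − 1 = 5.022%
Granite Credit Union: (1 + 0.0542/52)^52 − 1 = 5.567%
Cedar Mutual: compounded annually, EAR = 5.310%
Copper Bank: (1 + 0.0510/2)^2 − 1 = 5.165%
The lowest effective annual rate is Cobalt Finance at 5.022%.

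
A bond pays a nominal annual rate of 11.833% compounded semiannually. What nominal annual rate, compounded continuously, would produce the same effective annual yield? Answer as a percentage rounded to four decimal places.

11.4962%

EAR = (1 + 0.11833/2)^2 − 1 = 0.121830.
Equivalent continuous rate: r = ln(1 + 0.121830) = 0.114962 = 11.4962%.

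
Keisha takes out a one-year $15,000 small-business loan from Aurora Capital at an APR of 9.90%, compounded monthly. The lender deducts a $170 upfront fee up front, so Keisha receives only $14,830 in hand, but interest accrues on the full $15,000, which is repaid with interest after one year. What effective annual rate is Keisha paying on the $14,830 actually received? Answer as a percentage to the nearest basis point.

11.63%

Amount owed after one year: 15,000 × (1 + 0.0990/12)^12 = 15,000 × 1.103618 = $16,554.27.
Effective rate on net proceeds: 16,554.27 / 14,830 − 1 = 0.116269 = 11.63%.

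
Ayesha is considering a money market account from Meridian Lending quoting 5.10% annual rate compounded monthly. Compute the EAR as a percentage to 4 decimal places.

5.2209%

EAR = (1 + 0.0510/12)^12 − 1.
= (1 + 0.004250)^12 − 1 = 1.052209 − 1 = 5.2209%.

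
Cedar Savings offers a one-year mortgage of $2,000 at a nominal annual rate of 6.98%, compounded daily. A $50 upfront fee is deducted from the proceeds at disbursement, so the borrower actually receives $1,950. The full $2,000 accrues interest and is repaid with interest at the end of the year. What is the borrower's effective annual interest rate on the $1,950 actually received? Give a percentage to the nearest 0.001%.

Amount owed after one year: 2,000 × (1 + 0.0698/365)^365 = 2,000 × 1.072287 = $2,144.57.
Effective rate on net proceeds: 2,144.57 / 1,950 − 1 = 0.099781 = 9.978%.

9.978%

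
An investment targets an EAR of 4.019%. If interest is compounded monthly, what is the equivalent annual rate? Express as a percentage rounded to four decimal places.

(1 + r/12)^12 − 1 = 0.04019, so 1 + r/12 = 1.04019^(1/12).
r/12 = 0.003289, so r = 0.039468 = 3.9468%.

3.9468%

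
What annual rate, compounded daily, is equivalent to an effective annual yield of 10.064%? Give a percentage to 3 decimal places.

(1 + r/365)^365 − 1 = 0.10064, so 1 + r/365 = 1.10064^(1/365).
r/365 = 0.000263, so r = 0.095904 = 9.590%.

9.590%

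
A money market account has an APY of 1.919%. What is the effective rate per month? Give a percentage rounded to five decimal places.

0.15853%

The per-month rate i satisfies (1 + i)^12 = 1 + 0.01919.
i = 1.01919^(1/12) − 1 = 0.0015853 = 0.15853%.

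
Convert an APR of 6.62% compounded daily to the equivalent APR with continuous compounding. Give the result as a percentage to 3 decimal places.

6.619%

EAR = (1 + 0.0662/365)^365 − 1 = 0.068434.
Equivalent continuous rate: r = ln(1 + 0.068434) = 0.066194 = 6.619%.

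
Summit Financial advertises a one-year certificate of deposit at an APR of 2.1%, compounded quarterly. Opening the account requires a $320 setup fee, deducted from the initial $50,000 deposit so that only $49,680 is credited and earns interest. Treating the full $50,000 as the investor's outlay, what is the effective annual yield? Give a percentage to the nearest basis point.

1.46%

Value after one year: 49,680 × (1 + 0.021/4)^4 = 49,680 × 1.021166 = $50,731.52.
Effective yield on the $50,000 outlay: 50,731.52 / 50,000 − 1 = 0.014630 = 1.46%.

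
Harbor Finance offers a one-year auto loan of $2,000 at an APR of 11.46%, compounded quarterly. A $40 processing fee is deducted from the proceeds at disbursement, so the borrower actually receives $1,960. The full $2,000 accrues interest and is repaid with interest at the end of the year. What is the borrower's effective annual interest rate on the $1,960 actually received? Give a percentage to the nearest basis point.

Amount owed after one year: 2,000 × (1 + 0.1146/4)^4 = 2,000 × 1.119620 = $2,239.24.
Effective rate on net proceeds: 2,239.24 / 1,960 − 1 = 0.142469 = 14.25%.

14.25%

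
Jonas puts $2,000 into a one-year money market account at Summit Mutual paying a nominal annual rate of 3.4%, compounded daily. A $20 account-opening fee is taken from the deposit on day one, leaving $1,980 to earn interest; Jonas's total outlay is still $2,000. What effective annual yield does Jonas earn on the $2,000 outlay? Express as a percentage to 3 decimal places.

2.424%

Value after one year: 1,980 × (1 + 0.034/365)^365 = 1,980 × 1.034583 = $2,048.47.
Effective yield on the $2,000 outlay: 2,048.47 / 2,000 − 1 = 0.024237 = 2.424%.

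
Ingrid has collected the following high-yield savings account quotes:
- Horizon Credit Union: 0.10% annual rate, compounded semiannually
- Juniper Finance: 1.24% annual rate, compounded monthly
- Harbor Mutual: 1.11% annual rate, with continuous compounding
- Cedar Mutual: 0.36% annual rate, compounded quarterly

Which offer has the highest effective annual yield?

Juniper Finance

Horizon Credit Union: (1 + 0.0010/2)^2 − 1 = 0.100%
Juniper Finance: (1 + 0.0124/12)^12 − 1 = 1.247%
Harbor Mutual: e^0.0111 − 1 = 1.116%
Cedar Mutual: (1 + 0.0036/4)^4 − 1 = 0.360%
The highest effective annual rate is Juniper Finance at 1.247%.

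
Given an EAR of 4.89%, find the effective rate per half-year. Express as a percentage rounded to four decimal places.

2.4158%

The per-half-year rate i satisfies (1 + i)^2 = 1 + 0.0489.
i = 1.0489^(1/2) − 1 = 0.0241582 = 2.4158%.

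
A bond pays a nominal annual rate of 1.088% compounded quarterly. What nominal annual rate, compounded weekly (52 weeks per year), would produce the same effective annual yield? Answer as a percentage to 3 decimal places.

EAR = (1 + 0.01088/4)^4 − 1 = 0.010924.
Solve (1 + r/52)^52 = 1.010924: r/52 = 1.010924^(1/52) − 1 = 0.000209, so r = 0.010866 = 1.087%.

1.087%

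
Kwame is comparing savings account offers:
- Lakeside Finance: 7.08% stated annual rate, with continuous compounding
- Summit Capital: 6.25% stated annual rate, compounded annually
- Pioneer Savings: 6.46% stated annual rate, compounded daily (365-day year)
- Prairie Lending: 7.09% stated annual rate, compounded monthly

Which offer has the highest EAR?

Lakeside Finance

Lakeside Finance: e^0.0708 − 1 = 7.337%
Summit Capital: compounded annually, EAR = 6.250%
Pioneer Savings: (1 + 0.0646/365)^365 − 1 = 6.673%
Prairie Lending: (1 + 0.0709/12)^12 − 1 = 7.325%
The highest effective annual rate is Lakeside Finance at 7.337%.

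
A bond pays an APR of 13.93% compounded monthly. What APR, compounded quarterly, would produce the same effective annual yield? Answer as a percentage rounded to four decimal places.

EAR = (1 + 0.1393/12)^12 − 1 = 0.148547.
Solve (1 + r/4)^4 = 1.148547: r/4 = 1.148547^(1/4) − 1 = 0.035231, so r = 0.140923 = 14.0923%.

14.0923%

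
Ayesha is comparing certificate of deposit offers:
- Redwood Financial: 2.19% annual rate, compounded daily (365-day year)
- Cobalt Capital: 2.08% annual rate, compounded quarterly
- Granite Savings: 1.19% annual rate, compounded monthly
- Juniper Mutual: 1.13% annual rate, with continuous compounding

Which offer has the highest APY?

Redwood Financial: (1 + 0.0219/365)^365 − 1 = 2.214%
Cobalt Capital: (1 + 0.0208/4)^4 − 1 = 2.096%
Granite Savings: (1 + 0.0119/12)^12 − 1 = 1.197%
Juniper Mutual: e^0.0113 − 1 = 1.136%
The highest effective annual rate is Redwood Financial at 2.214%.

Redwood Financial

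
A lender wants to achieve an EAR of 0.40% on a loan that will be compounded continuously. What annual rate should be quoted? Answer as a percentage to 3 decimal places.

0.399%

Continuous: nominal r satisfies e^r − 1 = 0.0040.
r = ln(1 + 0.0040) = ln(1.0040) = 0.003992 = 0.399%.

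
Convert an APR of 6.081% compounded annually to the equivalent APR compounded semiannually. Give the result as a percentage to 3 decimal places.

Compounded annually, EAR = nominal = 0.060810.
Solve (1 + r/2)^2 = 1.060810: r/2 = 1.060810^(1/2) − 1 = 0.029956, so r = 0.059913 = 5.991%.

5.991%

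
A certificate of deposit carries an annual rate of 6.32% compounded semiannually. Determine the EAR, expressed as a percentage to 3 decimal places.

EAR = (1 + 0.0632/2)^2 − 1.
= (1 + 0.031600)^2 − 1 = 1.064199 − 1 = 6.420%.

6.420%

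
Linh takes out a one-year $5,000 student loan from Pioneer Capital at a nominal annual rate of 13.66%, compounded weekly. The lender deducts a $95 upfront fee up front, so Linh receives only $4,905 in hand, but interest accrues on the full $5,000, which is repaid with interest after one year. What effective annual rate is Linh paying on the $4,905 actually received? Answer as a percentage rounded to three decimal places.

Amount owed after one year: 5,000 × (1 + 0.1366/52)^52 = 5,000 × 1.146164 = $5,730.82.
Effective rate on net proceeds: 5,730.82 / 4,905 − 1 = 0.168363 = 16.836%.

16.836%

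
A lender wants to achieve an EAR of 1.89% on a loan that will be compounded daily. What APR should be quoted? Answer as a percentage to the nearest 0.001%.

(1 + r/365)^365 − 1 = 0.0189, so 1 + r/365 = 1.0189^(1/365).
r/365 = 0.000051, so r = 0.018724 = 1.872%.

1.872%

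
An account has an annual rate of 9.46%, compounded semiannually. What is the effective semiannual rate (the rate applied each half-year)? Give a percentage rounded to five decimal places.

With a nominal annual rate compounded semiannually, the periodic rate is the nominal rate divided by 2.
i = 0.0946 / 2 = 0.0473000 = 4.73000%.

4.73000%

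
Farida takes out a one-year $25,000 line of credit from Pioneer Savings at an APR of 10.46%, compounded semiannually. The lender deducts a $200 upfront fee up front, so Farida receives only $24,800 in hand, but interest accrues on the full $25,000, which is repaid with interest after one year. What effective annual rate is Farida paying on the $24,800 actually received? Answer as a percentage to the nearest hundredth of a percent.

Amount owed after one year: 25,000 × (1 + 0.1046/2)^2 = 25,000 × 1.107335 = $27,683.38.
Effective rate on net proceeds: 27,683.38 / 24,800 − 1 = 0.116265 = 11.63%.

11.63%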